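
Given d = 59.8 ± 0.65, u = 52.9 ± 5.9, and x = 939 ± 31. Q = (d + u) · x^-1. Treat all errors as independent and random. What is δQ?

Let w = d + u = 113. δw = √(δd² + δu²) = √(0.423 + 34.8) = 5.94, so δw/w = 0.0527.
Q is then a monomial in w, x:
δQ/Q = √((δw/w)² + (-1·δx/x)²) = √(0.00277 + 0.00109) = 0.0622
Q = 0.120, so δQ = 0.0622 × 0.120 = 0.00746.

0.00746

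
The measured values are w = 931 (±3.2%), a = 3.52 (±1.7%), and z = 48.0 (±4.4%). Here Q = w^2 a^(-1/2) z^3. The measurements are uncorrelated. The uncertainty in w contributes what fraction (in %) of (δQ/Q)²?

19.0%

(δQ/Q)² = (2·δw/w)² + (−½·δa/a)² + (3·δz/z)²
  w term: (2×0.0320)² = 0.00410
  a term: (-0.5×0.0170)² = 7.23e-05
  z term: (3×0.0440)² = 0.0174
Total = 0.0216. Share from w = 0.00410/0.0216 = 0.190.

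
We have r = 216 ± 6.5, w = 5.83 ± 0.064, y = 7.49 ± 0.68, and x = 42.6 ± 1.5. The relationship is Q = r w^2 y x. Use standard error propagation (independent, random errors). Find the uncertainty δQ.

2.44e+05

Each factor contributes (exponent × relative error)² to (δQ/Q)²:
  (1·δr/r)² = (1×0.0301)² = 0.000906;  (2·δw/w)² = (2×0.0110)² = 0.000482;  (1·δy/y)² = (1×0.0908)² = 0.00824;  (1·δx/x)² = (1×0.0352)² = 0.00124
δQ/Q = √(0.0109) = 0.104
Q = 2.34e+06, so δQ = 0.104 × 2.34e+06 = 2.44e+05.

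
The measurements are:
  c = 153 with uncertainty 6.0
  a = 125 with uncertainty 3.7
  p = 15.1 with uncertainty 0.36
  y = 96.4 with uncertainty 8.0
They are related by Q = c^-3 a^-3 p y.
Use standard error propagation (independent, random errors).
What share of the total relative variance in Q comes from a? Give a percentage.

27.0%

(δQ/Q)² = (-3·δc/c)² + (-3·δa/a)² + (1·δp/p)² + (1·δy/y)²
  c term: (-3×0.0392)² = 0.0138
  a term: (-3×0.0296)² = 0.00789
  p term: (1×0.0238)² = 0.000568
  y term: (1×0.0830)² = 0.00689
Total = 0.0292. Share from a = 0.00789/0.0292 = 0.270.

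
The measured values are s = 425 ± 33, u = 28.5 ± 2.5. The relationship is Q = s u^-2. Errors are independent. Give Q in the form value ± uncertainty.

0.523 ± 0.100

Q is a product of powers, so relative uncertainties combine in quadrature:
  (1·δs/s)² = (1×0.0776)² = 0.00603;  (-2·δu/u)² = (-2×0.0877)² = 0.0308
δQ/Q = √(0.0368) = 0.192
Q = 0.523, so δQ = 0.192 × 0.523 = 0.100.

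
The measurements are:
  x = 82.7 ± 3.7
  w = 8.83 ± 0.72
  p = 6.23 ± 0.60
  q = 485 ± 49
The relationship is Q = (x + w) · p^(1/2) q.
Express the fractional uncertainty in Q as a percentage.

Let u = x + w = 91.5. δu = √(δx² + δw²) = √(13.7 + 0.518) = 3.77, so δu/u = 0.0412.
Q is then a monomial in u, p, q:
δQ/Q = √((δu/u)² + (½·δp/p)² + (1·δq/q)²) = √(0.00170 + 0.00232 + 0.0102) = 0.119

11.9%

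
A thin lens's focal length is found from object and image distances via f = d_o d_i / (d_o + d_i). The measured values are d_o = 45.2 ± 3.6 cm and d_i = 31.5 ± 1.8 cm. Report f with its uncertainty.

18.6 ± 0.871 cm

∂f/∂d_o = (d_i/(d_o+d_i))² = 0.169;  ∂f/∂d_i = (d_o/(d_o+d_i))² = 0.347
δf = √((∂f/∂d_o · δd_o)² + (∂f/∂d_i · δd_i)²) = √(0.369 + 0.391) = 0.871 cm
f = 18.6 cm.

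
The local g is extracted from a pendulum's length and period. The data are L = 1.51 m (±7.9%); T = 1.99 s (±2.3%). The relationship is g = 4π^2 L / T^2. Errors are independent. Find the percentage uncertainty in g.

9.14%

Each factor contributes (exponent × relative error)² to (δg/g)²:
  (1·δL/L)² = (1×0.0790)² = 0.00624;  (-2·δT/T)² = (-2×0.0230)² = 0.00212
δg/g = √(0.00836) = 0.0914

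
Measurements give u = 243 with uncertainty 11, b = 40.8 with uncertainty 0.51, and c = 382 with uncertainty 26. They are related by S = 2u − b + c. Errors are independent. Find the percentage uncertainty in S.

4.12%

Absolute uncertainties add in quadrature for a linear combination:
  (2·δu)² = 484;  (δb)² = 0.260;  (δc)² = 676
δS = √(1160) = 34.1
S = 827, so δS/S = 34.1/827 = 0.0412.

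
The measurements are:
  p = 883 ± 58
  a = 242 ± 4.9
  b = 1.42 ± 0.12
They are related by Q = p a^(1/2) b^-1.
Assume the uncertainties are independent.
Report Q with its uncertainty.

Q is a product of powers, so relative uncertainties combine in quadrature:
  (1·δp/p)² = (1×0.0657)² = 0.00431;  (½·δa/a)² = (0.5×0.0202)² = 0.000102;  (-1·δb/b)² = (-1×0.0845)² = 0.00714
δQ/Q = √(0.0116) = 0.108
Q = 9670, so δQ = 0.108 × 9670 = 1040.

9670 ± 1040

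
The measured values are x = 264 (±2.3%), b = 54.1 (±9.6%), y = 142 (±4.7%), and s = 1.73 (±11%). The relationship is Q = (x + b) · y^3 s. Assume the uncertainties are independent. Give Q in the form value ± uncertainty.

Let u = x + b = 318. δu = √(δx² + δb²) = √(36.9 + 27.0) = 7.99, so δu/u = 0.0251.
Q is then a monomial in u, y, s:
δQ/Q = √((δu/u)² + (3·δy/y)² + (1·δs/s)²) = √(0.000631 + 0.0199 + 0.0121) = 0.181
Q = 1.58e+09, so δQ = 0.181 × 1.58e+09 = 2.85e+08.

(1.58 ± 0.285) × 10^9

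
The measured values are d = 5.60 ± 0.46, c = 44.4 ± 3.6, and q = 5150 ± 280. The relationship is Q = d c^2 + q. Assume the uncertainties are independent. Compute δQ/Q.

Let p = d·c^2 = 11000. δp/p = √((1·δd/d)² + (2·δc/c)²) = √(0.00675 + 0.0263) = 0.182, so δp = 2010.
Q = p + q: δQ = √(δp² + δq²) = √(4.03e+06 + 78400) = 2030
Q = 16200, so δQ/Q = 2030/16200 = 0.125.

0.125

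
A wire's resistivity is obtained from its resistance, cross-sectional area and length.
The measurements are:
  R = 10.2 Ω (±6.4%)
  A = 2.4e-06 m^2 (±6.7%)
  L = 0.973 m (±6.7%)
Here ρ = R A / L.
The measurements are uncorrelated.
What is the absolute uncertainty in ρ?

Since ρ is a product/quotient, work with relative uncertainties:
  (1·δR/R)² = (1×0.0640)² = 0.00410;  (1·δA/A)² = (1×0.0670)² = 0.00449;  (-1·δL/L)² = (-1×0.0670)² = 0.00449
δρ/ρ = √(0.0131) = 0.114
ρ = 2.52e-05 Ω·m, so δρ = 0.114 × 2.52e-05 = 2.88e-06 Ω·m.

2.88e-06 Ω·m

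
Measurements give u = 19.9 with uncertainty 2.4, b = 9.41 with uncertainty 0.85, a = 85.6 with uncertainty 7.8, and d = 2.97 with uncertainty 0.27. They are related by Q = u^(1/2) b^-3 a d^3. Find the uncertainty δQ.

Since Q is a product/quotient, work with relative uncertainties:
  (½·δu/u)² = (0.5×0.121)² = 0.00364;  (-3·δb/b)² = (-3×0.0903)² = 0.0734;  (1·δa/a)² = (1×0.0911)² = 0.00830;  (3·δd/d)² = (3×0.0909)² = 0.0744
δQ/Q = √(0.160) = 0.400
Q = 12.0, so δQ = 0.400 × 12.0 = 4.80.

4.80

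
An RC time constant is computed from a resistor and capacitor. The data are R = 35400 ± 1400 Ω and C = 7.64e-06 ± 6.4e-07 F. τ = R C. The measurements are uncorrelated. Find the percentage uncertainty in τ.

9.26%

Products/powers → add relative errors in quadrature, weighted by exponent:
  (1·δR/R)² = (1×0.0395)² = 0.00156;  (1·δC/C)² = (1×0.0838)² = 0.00702
δτ/τ = √(0.00858) = 0.0926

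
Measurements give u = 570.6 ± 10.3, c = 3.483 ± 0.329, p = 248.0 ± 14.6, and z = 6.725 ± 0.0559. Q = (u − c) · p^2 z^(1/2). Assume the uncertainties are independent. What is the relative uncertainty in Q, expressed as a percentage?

11.9%

Let w = u − c = 567.1. δw = √(δu² + δc²) = √(106 + 0.108) = 10.3, so δw/w = 0.0182.
Q is then a monomial in w, p, z:
δQ/Q = √((δw/w)² + (2·δp/p)² + (½·δz/z)²) = √(0.000330 + 0.0139 + 1.73e-05) = 0.119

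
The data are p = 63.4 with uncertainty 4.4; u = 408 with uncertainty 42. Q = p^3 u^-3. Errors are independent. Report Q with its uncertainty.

Products/powers → add relative errors in quadrature, weighted by exponent:
  (3·δp/p)² = (3×0.0694)² = 0.0433;  (-3·δu/u)² = (-3×0.103)² = 0.0954
δQ/Q = √(0.139) = 0.372
Q = 0.00375, so δQ = 0.372 × 0.00375 = 0.00140.

0.00375 ± 0.00140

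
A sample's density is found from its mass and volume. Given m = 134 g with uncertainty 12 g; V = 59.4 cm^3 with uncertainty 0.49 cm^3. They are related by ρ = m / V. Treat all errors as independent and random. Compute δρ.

0.203 g/cm^3

ρ is a product of powers, so relative uncertainties combine in quadrature:
  (1·δm/m)² = (1×0.0896)² = 0.00802;  (-1·δV/V)² = (-1×0.00825)² = 6.8e-05
δρ/ρ = √(0.00809) = 0.0899
ρ = 2.26 g/cm^3, so δρ = 0.0899 × 2.26 = 0.203 g/cm^3.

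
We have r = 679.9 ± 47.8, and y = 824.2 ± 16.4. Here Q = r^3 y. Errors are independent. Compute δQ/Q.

0.212

Q is a product of powers, so relative uncertainties combine in quadrature:
  (3·δr/r)² = (3×0.0703)² = 0.0445;  (1·δy/y)² = (1×0.0199)² = 0.000396
δQ/Q = √(0.0449) = 0.212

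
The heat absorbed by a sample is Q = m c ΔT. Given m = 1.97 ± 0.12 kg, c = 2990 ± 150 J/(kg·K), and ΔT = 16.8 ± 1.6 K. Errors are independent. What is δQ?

12200 J

Products/powers → add relative errors in quadrature, weighted by exponent:
  (1·δm/m)² = (1×0.0609)² = 0.00371;  (1·δc/c)² = (1×0.0502)² = 0.00252;  (1·δΔT/ΔT)² = (1×0.0952)² = 0.00907
δQ/Q = √(0.0153) = 0.124
Q = 99000 J, so δQ = 0.124 × 99000 = 12200 J.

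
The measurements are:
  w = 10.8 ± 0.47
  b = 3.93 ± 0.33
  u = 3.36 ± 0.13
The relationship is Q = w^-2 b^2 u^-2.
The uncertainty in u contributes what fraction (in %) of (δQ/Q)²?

(δQ/Q)² = (-2·δw/w)² + (2·δb/b)² + (-2·δu/u)²
  w term: (-2×0.0435)² = 0.00758
  b term: (2×0.0840)² = 0.0282
  u term: (-2×0.0387)² = 0.00599
Total = 0.0418. Share from u = 0.00599/0.0418 = 0.143.

14.3%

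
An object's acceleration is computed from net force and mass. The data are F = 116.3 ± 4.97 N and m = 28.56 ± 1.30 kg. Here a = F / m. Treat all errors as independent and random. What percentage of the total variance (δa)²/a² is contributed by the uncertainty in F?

(δa/a)² = (1·δF/F)² + (-1·δm/m)²
  F term: (1×0.0427)² = 0.00183
  m term: (-1×0.0455)² = 0.00207
Total = 0.00390. Share from F = 0.00183/0.00390 = 0.468.

46.8%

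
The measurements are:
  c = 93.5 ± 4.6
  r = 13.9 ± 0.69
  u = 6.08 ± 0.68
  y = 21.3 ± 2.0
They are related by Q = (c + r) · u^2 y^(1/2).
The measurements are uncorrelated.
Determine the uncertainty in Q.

4260

Let w = c + r = 107. δw = √(δc² + δr²) = √(21.2 + 0.476) = 4.65, so δw/w = 0.0433.
Q is then a monomial in w, u, y:
δQ/Q = √((δw/w)² + (2·δu/u)² + (½·δy/y)²) = √(0.00188 + 0.0500 + 0.00220) = 0.233
Q = 18300, so δQ = 0.233 × 18300 = 4260.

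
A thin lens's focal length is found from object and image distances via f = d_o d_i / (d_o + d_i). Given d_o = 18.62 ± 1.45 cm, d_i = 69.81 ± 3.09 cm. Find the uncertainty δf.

∂f/∂d_o = (d_i/(d_o+d_i))² = 0.623;  ∂f/∂d_i = (d_o/(d_o+d_i))² = 0.0443
δf = √((∂f/∂d_o · δd_o)² + (∂f/∂d_i · δd_i)²) = √(0.817 + 0.0188) = 0.914 cm

0.914 cm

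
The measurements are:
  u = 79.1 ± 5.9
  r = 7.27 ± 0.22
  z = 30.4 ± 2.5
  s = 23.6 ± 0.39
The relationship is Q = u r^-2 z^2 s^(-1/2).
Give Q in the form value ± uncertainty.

Relative error in a monomial: (δQ/Q)² = Σ (nᵢ · δxᵢ/xᵢ)².
  (1·δu/u)² = (1×0.0746)² = 0.00556;  (-2·δr/r)² = (-2×0.0303)² = 0.00366;  (2·δz/z)² = (2×0.0822)² = 0.0271;  (−½·δs/s)² = (-0.5×0.0165)² = 6.83e-05
δQ/Q = √(0.0363) = 0.191
Q = 285, so δQ = 0.191 × 285 = 54.3.

285 ± 54.3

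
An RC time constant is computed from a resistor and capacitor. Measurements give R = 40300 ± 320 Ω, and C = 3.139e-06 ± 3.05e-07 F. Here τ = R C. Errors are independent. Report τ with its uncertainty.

Each factor contributes (exponent × relative error)² to (δτ/τ)²:
  (1·δR/R)² = (1×0.00794)² = 6.31e-05;  (1·δC/C)² = (1×0.0972)² = 0.00944
δτ/τ = √(0.00950) = 0.0975
τ = 0.1265 s, so δτ = 0.0975 × 0.1265 = 0.0123 s.

0.1265 ± 0.0123 s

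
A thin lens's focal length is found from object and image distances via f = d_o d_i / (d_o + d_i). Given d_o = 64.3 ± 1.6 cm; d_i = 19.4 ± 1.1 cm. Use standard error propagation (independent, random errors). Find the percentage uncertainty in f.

4.39%

∂f/∂d_o = (d_i/(d_o+d_i))² = 0.0537;  ∂f/∂d_i = (d_o/(d_o+d_i))² = 0.590
δf = √((∂f/∂d_o · δd_o)² + (∂f/∂d_i · δd_i)²) = √(0.00739 + 0.421) = 0.655 cm
f = 14.9 cm, so δf/f = 0.655/14.9 = 0.0439.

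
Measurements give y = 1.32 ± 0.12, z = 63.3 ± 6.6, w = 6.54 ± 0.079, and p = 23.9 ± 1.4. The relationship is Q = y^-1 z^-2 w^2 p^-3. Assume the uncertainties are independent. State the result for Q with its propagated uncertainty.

Products/powers → add relative errors in quadrature, weighted by exponent:
  (-1·δy/y)² = (-1×0.0909)² = 0.00826;  (-2·δz/z)² = (-2×0.104)² = 0.0435;  (2·δw/w)² = (2×0.0121)² = 0.000584;  (-3·δp/p)² = (-3×0.0586)² = 0.0309
δQ/Q = √(0.0832) = 0.288
Q = 5.92e-07, so δQ = 0.288 × 5.92e-07 = 1.71e-07.

(5.92 ± 1.71) × 10^-7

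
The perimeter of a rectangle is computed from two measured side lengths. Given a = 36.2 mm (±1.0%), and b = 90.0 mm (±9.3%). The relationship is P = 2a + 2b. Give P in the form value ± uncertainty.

252 ± 16.8 mm

For a sum/difference, combine absolute errors in quadrature:
  (2·δa)² = 0.524;  (2·δb)² = 280
δP = √(281) = 16.8 mm
P = 252 mm.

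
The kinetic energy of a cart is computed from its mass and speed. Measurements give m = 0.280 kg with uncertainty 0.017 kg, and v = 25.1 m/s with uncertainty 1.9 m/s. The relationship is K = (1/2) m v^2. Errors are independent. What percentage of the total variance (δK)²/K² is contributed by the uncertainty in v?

(δK/K)² = (1·δm/m)² + (2·δv/v)²
  m term: (1×0.0607)² = 0.00369
  v term: (2×0.0757)² = 0.0229
Total = 0.0266. Share from v = 0.0229/0.0266 = 0.861.

86.1%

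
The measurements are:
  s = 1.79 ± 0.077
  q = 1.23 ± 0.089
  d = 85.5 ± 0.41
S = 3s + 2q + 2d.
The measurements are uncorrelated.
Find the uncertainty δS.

0.870

Sums and differences: (δS)² = Σ (cᵢ δxᵢ)².
  (3·δs)² = 0.0534;  (2·δq)² = 0.0317;  (2·δd)² = 0.672
δS = √(0.757) = 0.870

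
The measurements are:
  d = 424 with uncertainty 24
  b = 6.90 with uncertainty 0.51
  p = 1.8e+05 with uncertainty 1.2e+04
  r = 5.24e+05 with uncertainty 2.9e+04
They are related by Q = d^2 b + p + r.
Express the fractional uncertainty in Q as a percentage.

8.77%

Let w = d^2·b = 1.24e+06. δw/w = √((2·δd/d)² + (1·δb/b)²) = √(0.0128 + 0.00546) = 0.135, so δw = 1.68e+05.
Q = w + p + r: δQ = √(δw² + δp² + δr²) = √(2.81e+10 + 1.44e+08 + 8.41e+08) = 1.71e+05
Q = 1.94e+06, so δQ/Q = 1.71e+05/1.94e+06 = 0.0877.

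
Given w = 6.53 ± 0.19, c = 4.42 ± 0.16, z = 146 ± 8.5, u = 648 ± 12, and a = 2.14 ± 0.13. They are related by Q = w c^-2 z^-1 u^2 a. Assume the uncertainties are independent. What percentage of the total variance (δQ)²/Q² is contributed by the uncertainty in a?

25.4%

(δQ/Q)² = (1·δw/w)² + (-2·δc/c)² + (-1·δz/z)² + (2·δu/u)² + (1·δa/a)²
  w term: (1×0.0291)² = 0.000847
  c term: (-2×0.0362)² = 0.00524
  z term: (-1×0.0582)² = 0.00339
  u term: (2×0.0185)² = 0.00137
  a term: (1×0.0607)² = 0.00369
Total = 0.0145. Share from a = 0.00369/0.0145 = 0.254.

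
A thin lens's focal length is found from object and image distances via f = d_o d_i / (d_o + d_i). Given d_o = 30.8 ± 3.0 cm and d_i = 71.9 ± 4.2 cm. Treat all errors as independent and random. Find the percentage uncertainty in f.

∂f/∂d_o = (d_i/(d_o+d_i))² = 0.490;  ∂f/∂d_i = (d_o/(d_o+d_i))² = 0.0899
δf = √((∂f/∂d_o · δd_o)² + (∂f/∂d_i · δd_i)²) = √(2.16 + 0.143) = 1.52 cm
f = 21.6 cm, so δf/f = 1.52/21.6 = 0.0704.

7.04%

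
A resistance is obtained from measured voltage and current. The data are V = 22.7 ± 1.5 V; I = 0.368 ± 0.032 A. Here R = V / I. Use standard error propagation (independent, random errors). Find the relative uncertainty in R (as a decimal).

Each factor contributes (exponent × relative error)² to (δR/R)²:
  (1·δV/V)² = (1×0.0661)² = 0.00437;  (-1·δI/I)² = (-1×0.0870)² = 0.00756
δR/R = √(0.0119) = 0.109

0.109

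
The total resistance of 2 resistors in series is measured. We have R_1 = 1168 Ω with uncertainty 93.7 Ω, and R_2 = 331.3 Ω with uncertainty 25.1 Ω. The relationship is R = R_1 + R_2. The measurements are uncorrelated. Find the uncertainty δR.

97.0 Ω

R is a linear combination, so absolute uncertainties add in quadrature:
  (δR_1)² = 8780;  (δR_2)² = 630
δR = √(9410) = 97.0 Ω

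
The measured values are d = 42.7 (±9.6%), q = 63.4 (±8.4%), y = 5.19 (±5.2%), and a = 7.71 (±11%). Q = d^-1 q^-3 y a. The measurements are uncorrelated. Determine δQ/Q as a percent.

Q is a product of powers, so relative uncertainties combine in quadrature:
  (-1·δd/d)² = (-1×0.0960)² = 0.00922;  (-3·δq/q)² = (-3×0.0840)² = 0.0635;  (1·δy/y)² = (1×0.0520)² = 0.00270;  (1·δa/a)² = (1×0.110)² = 0.0121
δQ/Q = √(0.0875) = 0.296

29.6%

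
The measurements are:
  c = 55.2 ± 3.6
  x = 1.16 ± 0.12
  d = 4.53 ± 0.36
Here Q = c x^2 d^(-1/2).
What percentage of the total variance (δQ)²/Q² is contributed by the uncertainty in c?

(δQ/Q)² = (1·δc/c)² + (2·δx/x)² + (−½·δd/d)²
  c term: (1×0.0652)² = 0.00425
  x term: (2×0.103)² = 0.0428
  d term: (-0.5×0.0795)² = 0.00158
Total = 0.0486. Share from c = 0.00425/0.0486 = 0.0874.

8.74%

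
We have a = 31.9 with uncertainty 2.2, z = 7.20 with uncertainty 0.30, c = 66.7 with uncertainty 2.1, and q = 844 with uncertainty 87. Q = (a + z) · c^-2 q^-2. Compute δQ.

2.75e-09

Let u = a + z = 39.1. δu = √(δa² + δz²) = √(4.84 + 0.0900) = 2.22, so δu/u = 0.0568.
Q is then a monomial in u, c, q:
δQ/Q = √((δu/u)² + (-2·δc/c)² + (-2·δq/q)²) = √(0.00322 + 0.00397 + 0.0425) = 0.223
Q = 1.23e-08, so δQ = 0.223 × 1.23e-08 = 2.75e-09.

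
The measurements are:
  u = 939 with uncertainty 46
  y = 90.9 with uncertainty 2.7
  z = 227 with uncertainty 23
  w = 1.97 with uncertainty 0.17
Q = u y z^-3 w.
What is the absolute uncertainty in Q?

0.00462

Relative error in a monomial: (δQ/Q)² = Σ (nᵢ · δxᵢ/xᵢ)².
  (1·δu/u)² = (1×0.0490)² = 0.00240;  (1·δy/y)² = (1×0.0297)² = 0.000882;  (-3·δz/z)² = (-3×0.101)² = 0.0924;  (1·δw/w)² = (1×0.0863)² = 0.00745
δQ/Q = √(0.103) = 0.321
Q = 0.0144, so δQ = 0.321 × 0.0144 = 0.00462.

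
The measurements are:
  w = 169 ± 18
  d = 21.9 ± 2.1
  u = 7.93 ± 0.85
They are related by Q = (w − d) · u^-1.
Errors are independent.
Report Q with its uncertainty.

18.5 ± 3.03

Let h = w − d = 147. δh = √(δw² + δd²) = √(324 + 4.41) = 18.1, so δh/h = 0.123.
Q is then a monomial in h, u:
δQ/Q = √((δh/h)² + (-1·δu/u)²) = √(0.0152 + 0.0115) = 0.163
Q = 18.5, so δQ = 0.163 × 18.5 = 3.03.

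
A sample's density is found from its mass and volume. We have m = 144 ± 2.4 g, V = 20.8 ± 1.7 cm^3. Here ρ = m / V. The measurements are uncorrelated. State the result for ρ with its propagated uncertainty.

Since ρ is a product/quotient, work with relative uncertainties:
  (1·δm/m)² = (1×0.0167)² = 0.000278;  (-1·δV/V)² = (-1×0.0817)² = 0.00668
δρ/ρ = √(0.00696) = 0.0834
ρ = 6.92 g/cm^3, so δρ = 0.0834 × 6.92 = 0.577 g/cm^3.

6.92 ± 0.577 g/cm^3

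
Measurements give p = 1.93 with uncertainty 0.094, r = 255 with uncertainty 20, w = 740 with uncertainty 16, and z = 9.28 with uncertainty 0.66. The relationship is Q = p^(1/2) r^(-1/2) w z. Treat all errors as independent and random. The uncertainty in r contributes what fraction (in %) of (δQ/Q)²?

(δQ/Q)² = (½·δp/p)² + (−½·δr/r)² + (1·δw/w)² + (1·δz/z)²
  p term: (0.5×0.0487)² = 0.000593
  r term: (-0.5×0.0784)² = 0.00154
  w term: (1×0.0216)² = 0.000467
  z term: (1×0.0711)² = 0.00506
Total = 0.00766. Share from r = 0.00154/0.00766 = 0.201.

20.1%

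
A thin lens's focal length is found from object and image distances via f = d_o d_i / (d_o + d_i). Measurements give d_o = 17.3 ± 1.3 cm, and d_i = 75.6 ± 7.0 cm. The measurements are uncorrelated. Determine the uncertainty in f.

∂f/∂d_o = (d_i/(d_o+d_i))² = 0.662;  ∂f/∂d_i = (d_o/(d_o+d_i))² = 0.0347
δf = √((∂f/∂d_o · δd_o)² + (∂f/∂d_i · δd_i)²) = √(0.741 + 0.0589) = 0.894 cm

0.894 cm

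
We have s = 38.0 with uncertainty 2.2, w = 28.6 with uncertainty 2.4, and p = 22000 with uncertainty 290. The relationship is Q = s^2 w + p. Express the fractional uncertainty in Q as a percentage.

9.34%

Let h = s^2·w = 41300. δh/h = √((2·δs/s)² + (1·δw/w)²) = √(0.0134 + 0.00704) = 0.143, so δh = 5910.
Q = h + p: δQ = √(δh² + δp²) = √(3.49e+07 + 84100) = 5910
Q = 63300, so δQ/Q = 5910/63300 = 0.0934.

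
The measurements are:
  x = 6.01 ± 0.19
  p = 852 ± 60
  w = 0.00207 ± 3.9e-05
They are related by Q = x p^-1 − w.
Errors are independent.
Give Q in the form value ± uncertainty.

0.00498 ± 0.000546

Let h = x·p^-1 = 0.00705. δh/h = √((1·δx/x)² + (-1·δp/p)²) = √(0.000999 + 0.00496) = 0.0772, so δh = 0.000545.
Q = h − w: δQ = √(δh² + δw²) = √(2.97e-07 + 1.52e-09) = 0.000546
Q = 0.00498.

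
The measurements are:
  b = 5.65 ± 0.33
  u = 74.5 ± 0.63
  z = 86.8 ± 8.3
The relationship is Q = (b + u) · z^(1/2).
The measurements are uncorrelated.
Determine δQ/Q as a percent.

4.86%

Let w = b + u = 80.2. δw = √(δb² + δu²) = √(0.109 + 0.397) = 0.711, so δw/w = 0.00887.
Q is then a monomial in w, z:
δQ/Q = √((δw/w)² + (½·δz/z)²) = √(7.87e-05 + 0.00229) = 0.0486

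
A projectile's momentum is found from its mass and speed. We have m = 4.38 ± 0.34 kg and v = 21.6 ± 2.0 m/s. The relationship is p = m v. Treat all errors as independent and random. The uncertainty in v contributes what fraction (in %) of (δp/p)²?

(δp/p)² = (1·δm/m)² + (1·δv/v)²
  m term: (1×0.0776)² = 0.00603
  v term: (1×0.0926)² = 0.00857
Total = 0.0146. Share from v = 0.00857/0.0146 = 0.587.

58.7%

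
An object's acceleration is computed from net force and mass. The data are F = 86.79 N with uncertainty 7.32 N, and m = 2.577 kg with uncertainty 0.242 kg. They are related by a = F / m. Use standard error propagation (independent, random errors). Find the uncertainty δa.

4.25 m/s^2

Relative error in a monomial: (δa/a)² = Σ (nᵢ · δxᵢ/xᵢ)².
  (1·δF/F)² = (1×0.0843)² = 0.00711;  (-1·δm/m)² = (-1×0.0939)² = 0.00882
δa/a = √(0.0159) = 0.126
a = 33.68 m/s^2, so δa = 0.126 × 33.68 = 4.25 m/s^2.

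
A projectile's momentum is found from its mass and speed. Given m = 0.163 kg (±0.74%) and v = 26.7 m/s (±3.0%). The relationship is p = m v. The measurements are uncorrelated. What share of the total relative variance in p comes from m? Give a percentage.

5.74%

(δp/p)² = (1·δm/m)² + (1·δv/v)²
  m term: (1×0.00740)² = 5.48e-05
  v term: (1×0.0300)² = 0.000900
Total = 0.000955. Share from m = 5.48e-05/0.000955 = 0.0574.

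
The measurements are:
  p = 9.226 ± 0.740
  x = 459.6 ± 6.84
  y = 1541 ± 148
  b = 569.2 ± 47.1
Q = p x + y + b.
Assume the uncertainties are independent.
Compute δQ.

Let w = p·x = 4240. δw/w = √((1·δp/p)² + (1·δx/x)²) = √(0.00643 + 0.000221) = 0.0816, so δw = 346.
Q = w + y + b: δQ = √(δw² + δy² + δb²) = √(1.2e+05 + 21900 + 2220) = 379

379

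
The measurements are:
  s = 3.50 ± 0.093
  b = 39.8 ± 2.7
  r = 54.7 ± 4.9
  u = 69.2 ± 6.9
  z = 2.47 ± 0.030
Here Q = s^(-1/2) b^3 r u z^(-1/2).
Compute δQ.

1.98e+07

Q is a product of powers, so relative uncertainties combine in quadrature:
  (−½·δs/s)² = (-0.5×0.0266)² = 0.000177;  (3·δb/b)² = (3×0.0678)² = 0.0414;  (1·δr/r)² = (1×0.0896)² = 0.00802;  (1·δu/u)² = (1×0.0997)² = 0.00994;  (−½·δz/z)² = (-0.5×0.0121)² = 3.69e-05
δQ/Q = √(0.0596) = 0.244
Q = 8.12e+07, so δQ = 0.244 × 8.12e+07 = 1.98e+07.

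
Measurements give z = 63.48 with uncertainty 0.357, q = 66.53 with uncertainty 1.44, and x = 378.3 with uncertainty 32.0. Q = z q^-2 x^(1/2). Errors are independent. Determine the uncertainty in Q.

For a monomial Q ∝ z, q^-2, x^(1/2), fractional errors add in quadrature:
  (1·δz/z)² = (1×0.00562)² = 3.16e-05;  (-2·δq/q)² = (-2×0.0216)² = 0.00187;  (½·δx/x)² = (0.5×0.0846)² = 0.00179
δQ/Q = √(0.00369) = 0.0608
Q = 0.2789, so δQ = 0.0608 × 0.2789 = 0.0170.

0.0170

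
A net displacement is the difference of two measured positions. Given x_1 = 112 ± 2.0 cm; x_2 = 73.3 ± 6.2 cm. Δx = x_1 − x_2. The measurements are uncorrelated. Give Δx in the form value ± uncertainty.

Δx is a linear combination, so absolute uncertainties add in quadrature:
  (δx_1)² = 4.00;  (δx_2)² = 38.4
δΔx = √(42.4) = 6.51 cm
Δx = 38.7 cm.

38.7 ± 6.51 cm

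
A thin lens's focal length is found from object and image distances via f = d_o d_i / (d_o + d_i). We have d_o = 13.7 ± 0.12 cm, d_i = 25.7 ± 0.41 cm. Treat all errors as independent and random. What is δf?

∂f/∂d_o = (d_i/(d_o+d_i))² = 0.425;  ∂f/∂d_i = (d_o/(d_o+d_i))² = 0.121
δf = √((∂f/∂d_o · δd_o)² + (∂f/∂d_i · δd_i)²) = √(0.00261 + 0.00246) = 0.0712 cm

0.0712 cm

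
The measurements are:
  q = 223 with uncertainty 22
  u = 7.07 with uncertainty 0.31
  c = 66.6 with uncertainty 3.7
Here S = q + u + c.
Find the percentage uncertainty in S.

For a sum/difference, combine absolute errors in quadrature:
  (δq)² = 484;  (δu)² = 0.0961;  (δc)² = 13.7
δS = √(498) = 22.3
S = 297, so δS/S = 22.3/297 = 0.0752.

7.52%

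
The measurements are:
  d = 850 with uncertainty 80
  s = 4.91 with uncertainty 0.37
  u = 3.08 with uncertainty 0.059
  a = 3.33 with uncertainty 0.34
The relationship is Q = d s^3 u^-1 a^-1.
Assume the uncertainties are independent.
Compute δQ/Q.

Relative error in a monomial: (δQ/Q)² = Σ (nᵢ · δxᵢ/xᵢ)².
  (1·δd/d)² = (1×0.0941)² = 0.00886;  (3·δs/s)² = (3×0.0754)² = 0.0511;  (-1·δu/u)² = (-1×0.0192)² = 0.000367;  (-1·δa/a)² = (-1×0.102)² = 0.0104
δQ/Q = √(0.0708) = 0.266

0.266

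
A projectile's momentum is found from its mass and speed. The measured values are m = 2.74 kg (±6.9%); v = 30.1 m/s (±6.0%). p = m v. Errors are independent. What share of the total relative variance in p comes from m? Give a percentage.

56.9%

(δp/p)² = (1·δm/m)² + (1·δv/v)²
  m term: (1×0.0690)² = 0.00476
  v term: (1×0.0600)² = 0.00360
Total = 0.00836. Share from m = 0.00476/0.00836 = 0.569.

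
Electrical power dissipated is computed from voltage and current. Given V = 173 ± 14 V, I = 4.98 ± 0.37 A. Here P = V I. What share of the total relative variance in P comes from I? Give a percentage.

(δP/P)² = (1·δV/V)² + (1·δI/I)²
  V term: (1×0.0809)² = 0.00655
  I term: (1×0.0743)² = 0.00552
Total = 0.0121. Share from I = 0.00552/0.0121 = 0.457.

45.7%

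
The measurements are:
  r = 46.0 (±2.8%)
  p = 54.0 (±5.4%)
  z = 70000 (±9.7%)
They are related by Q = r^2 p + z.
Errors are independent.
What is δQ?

11200

Let w = r^2·p = 1.14e+05. δw/w = √((2·δr/r)² + (1·δp/p)²) = √(0.00314 + 0.00292) = 0.0778, so δw = 8890.
Q = w + z: δQ = √(δw² + δz²) = √(7.9e+07 + 4.61e+07) = 11200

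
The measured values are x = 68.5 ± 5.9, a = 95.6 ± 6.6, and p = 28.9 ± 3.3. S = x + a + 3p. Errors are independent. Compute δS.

For a sum/difference, combine absolute errors in quadrature:
  (δx)² = 34.8;  (δa)² = 43.6;  (3·δp)² = 98.0
δS = √(176) = 13.3

13.3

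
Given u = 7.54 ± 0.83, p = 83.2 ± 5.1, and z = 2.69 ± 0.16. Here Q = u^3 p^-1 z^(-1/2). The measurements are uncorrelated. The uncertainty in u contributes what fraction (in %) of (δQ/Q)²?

(δQ/Q)² = (3·δu/u)² + (-1·δp/p)² + (−½·δz/z)²
  u term: (3×0.110)² = 0.109
  p term: (-1×0.0613)² = 0.00376
  z term: (-0.5×0.0595)² = 0.000884
Total = 0.114. Share from u = 0.109/0.114 = 0.959.

95.9%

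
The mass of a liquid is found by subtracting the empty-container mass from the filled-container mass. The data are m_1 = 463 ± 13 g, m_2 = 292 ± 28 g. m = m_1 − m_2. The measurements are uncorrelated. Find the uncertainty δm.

m is a linear combination, so absolute uncertainties add in quadrature:
  (δm_1)² = 169;  (δm_2)² = 784
δm = √(953) = 30.9 g

30.9 g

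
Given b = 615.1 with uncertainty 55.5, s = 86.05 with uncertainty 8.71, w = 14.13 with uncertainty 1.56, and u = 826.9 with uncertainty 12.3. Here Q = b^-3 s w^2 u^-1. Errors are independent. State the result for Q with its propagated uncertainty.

Q is a product of powers, so relative uncertainties combine in quadrature:
  (-3·δb/b)² = (-3×0.0902)² = 0.0733;  (1·δs/s)² = (1×0.101)² = 0.0102;  (2·δw/w)² = (2×0.110)² = 0.0488;  (-1·δu/u)² = (-1×0.0149)² = 0.000221
δQ/Q = √(0.132) = 0.364
Q = 8.928e-08, so δQ = 0.364 × 8.928e-08 = 3.25e-08.

(8.928 ± 3.25) × 10^-8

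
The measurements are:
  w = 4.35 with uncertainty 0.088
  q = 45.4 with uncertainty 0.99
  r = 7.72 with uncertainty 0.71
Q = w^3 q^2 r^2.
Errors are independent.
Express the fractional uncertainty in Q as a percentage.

19.9%

Products/powers → add relative errors in quadrature, weighted by exponent:
  (3·δw/w)² = (3×0.0202)² = 0.00368;  (2·δq/q)² = (2×0.0218)² = 0.00190;  (2·δr/r)² = (2×0.0920)² = 0.0338
δQ/Q = √(0.0394) = 0.199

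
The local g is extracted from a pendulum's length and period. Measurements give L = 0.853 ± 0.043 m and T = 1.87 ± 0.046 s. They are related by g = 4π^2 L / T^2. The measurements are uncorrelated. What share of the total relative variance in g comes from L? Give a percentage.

51.2%

(δg/g)² = (1·δL/L)² + (-2·δT/T)²
  L term: (1×0.0504)² = 0.00254
  T term: (-2×0.0246)² = 0.00242
Total = 0.00496. Share from L = 0.00254/0.00496 = 0.512.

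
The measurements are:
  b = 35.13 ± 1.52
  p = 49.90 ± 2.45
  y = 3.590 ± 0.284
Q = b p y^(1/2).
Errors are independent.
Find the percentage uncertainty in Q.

Each factor contributes (exponent × relative error)² to (δQ/Q)²:
  (1·δb/b)² = (1×0.0433)² = 0.00187;  (1·δp/p)² = (1×0.0491)² = 0.00241;  (½·δy/y)² = (0.5×0.0791)² = 0.00156
δQ/Q = √(0.00585) = 0.0765

7.65%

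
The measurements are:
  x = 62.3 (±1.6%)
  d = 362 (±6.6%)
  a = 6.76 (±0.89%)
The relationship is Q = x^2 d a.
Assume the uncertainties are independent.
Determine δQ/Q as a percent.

Q is a product of powers, so relative uncertainties combine in quadrature:
  (2·δx/x)² = (2×0.0160)² = 0.00102;  (1·δd/d)² = (1×0.0660)² = 0.00436;  (1·δa/a)² = (1×0.00890)² = 7.92e-05
δQ/Q = √(0.00546) = 0.0739

7.39%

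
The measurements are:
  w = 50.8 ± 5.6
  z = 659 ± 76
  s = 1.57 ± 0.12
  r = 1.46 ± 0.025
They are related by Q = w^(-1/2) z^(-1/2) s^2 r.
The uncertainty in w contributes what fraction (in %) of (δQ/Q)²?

(δQ/Q)² = (−½·δw/w)² + (−½·δz/z)² + (2·δs/s)² + (1·δr/r)²
  w term: (-0.5×0.110)² = 0.00304
  z term: (-0.5×0.115)² = 0.00333
  s term: (2×0.0764)² = 0.0234
  r term: (1×0.0171)² = 0.000293
Total = 0.0300. Share from w = 0.00304/0.0300 = 0.101.

10.1%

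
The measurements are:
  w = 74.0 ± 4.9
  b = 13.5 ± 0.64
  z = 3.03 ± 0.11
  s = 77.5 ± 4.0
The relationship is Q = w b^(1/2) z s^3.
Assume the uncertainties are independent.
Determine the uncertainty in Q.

6.67e+07

Since Q is a product/quotient, work with relative uncertainties:
  (1·δw/w)² = (1×0.0662)² = 0.00438;  (½·δb/b)² = (0.5×0.0474)² = 0.000562;  (1·δz/z)² = (1×0.0363)² = 0.00132;  (3·δs/s)² = (3×0.0516)² = 0.0240
δQ/Q = √(0.0302) = 0.174
Q = 3.83e+08, so δQ = 0.174 × 3.83e+08 = 6.67e+07.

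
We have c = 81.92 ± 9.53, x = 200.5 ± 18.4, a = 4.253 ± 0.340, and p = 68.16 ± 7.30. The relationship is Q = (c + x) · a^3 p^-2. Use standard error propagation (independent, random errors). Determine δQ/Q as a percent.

33.0%

Let u = c + x = 282.4. δu = √(δc² + δx²) = √(90.8 + 339) = 20.7, so δu/u = 0.0734.
Q is then a monomial in u, a, p:
δQ/Q = √((δu/u)² + (3·δa/a)² + (-2·δp/p)²) = √(0.00538 + 0.0575 + 0.0459) = 0.330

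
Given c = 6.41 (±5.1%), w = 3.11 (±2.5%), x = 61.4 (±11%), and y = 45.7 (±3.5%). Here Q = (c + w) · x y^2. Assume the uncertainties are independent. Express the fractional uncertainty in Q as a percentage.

13.5%

Let u = c + w = 9.52. δu = √(δc² + δw²) = √(0.107 + 0.00605) = 0.336, so δu/u = 0.0353.
Q is then a monomial in u, x, y:
δQ/Q = √((δu/u)² + (1·δx/x)² + (2·δy/y)²) = √(0.00125 + 0.0121 + 0.00490) = 0.135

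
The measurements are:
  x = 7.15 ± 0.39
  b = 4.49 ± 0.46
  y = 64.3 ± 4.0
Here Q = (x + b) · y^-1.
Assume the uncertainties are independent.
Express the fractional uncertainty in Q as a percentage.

Let u = x + b = 11.6. δu = √(δx² + δb²) = √(0.152 + 0.212) = 0.603, so δu/u = 0.0518.
Q is then a monomial in u, y:
δQ/Q = √((δu/u)² + (-1·δy/y)²) = √(0.00268 + 0.00387) = 0.0810

8.10%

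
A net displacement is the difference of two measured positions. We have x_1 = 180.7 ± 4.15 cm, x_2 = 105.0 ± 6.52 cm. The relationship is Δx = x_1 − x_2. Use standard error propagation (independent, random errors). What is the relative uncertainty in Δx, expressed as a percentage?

Δx is a linear combination, so absolute uncertainties add in quadrature:
  (δx_1)² = 17.2;  (δx_2)² = 42.5
δΔx = √(59.7) = 7.73 cm
Δx = 75.70 cm, so δΔx/Δx = 7.73/75.70 = 0.102.

10.2%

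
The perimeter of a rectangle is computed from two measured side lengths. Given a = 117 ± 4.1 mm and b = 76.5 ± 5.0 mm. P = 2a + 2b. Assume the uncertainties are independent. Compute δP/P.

0.0334

Each term contributes (cᵢ δxᵢ)² to (δP)²:
  (2·δa)² = 67.2;  (2·δb)² = 100
δP = √(167) = 12.9 mm
P = 387 mm, so δP/P = 12.9/387 = 0.0334.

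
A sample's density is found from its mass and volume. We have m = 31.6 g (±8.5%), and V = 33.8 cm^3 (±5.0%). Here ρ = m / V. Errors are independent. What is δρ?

0.0922 g/cm^3

ρ is a product of powers, so relative uncertainties combine in quadrature:
  (1·δm/m)² = (1×0.0850)² = 0.00723;  (-1·δV/V)² = (-1×0.0500)² = 0.00250
δρ/ρ = √(0.00973) = 0.0986
ρ = 0.935 g/cm^3, so δρ = 0.0986 × 0.935 = 0.0922 g/cm^3.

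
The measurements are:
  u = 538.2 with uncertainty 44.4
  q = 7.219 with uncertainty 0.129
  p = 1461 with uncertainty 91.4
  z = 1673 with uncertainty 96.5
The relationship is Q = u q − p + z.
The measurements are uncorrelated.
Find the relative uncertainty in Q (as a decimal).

0.0864

Let w = u·q = 3885. δw/w = √((1·δu/u)² + (1·δq/q)²) = √(0.00681 + 0.000319) = 0.0844, so δw = 328.
Q = w − p + z: δQ = √(δw² + δp² + δz²) = √(1.08e+05 + 8350 + 9310) = 354
Q = 4097, so δQ/Q = 354/4097 = 0.0864.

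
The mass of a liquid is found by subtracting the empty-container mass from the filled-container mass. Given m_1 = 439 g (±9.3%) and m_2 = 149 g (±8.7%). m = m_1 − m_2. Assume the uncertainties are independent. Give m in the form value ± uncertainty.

Each term contributes (cᵢ δxᵢ)² to (δm)²:
  (δm_1)² = 1670;  (δm_2)² = 168
δm = √(1830) = 42.8 g
m = 290 g.

290 ± 42.8 g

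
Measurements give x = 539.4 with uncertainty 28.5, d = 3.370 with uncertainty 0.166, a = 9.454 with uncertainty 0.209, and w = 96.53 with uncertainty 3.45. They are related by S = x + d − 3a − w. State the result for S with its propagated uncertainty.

Each term contributes (cᵢ δxᵢ)² to (δS)²:
  (δx)² = 812;  (δd)² = 0.0276;  (3·δa)² = 0.393;  (δw)² = 11.9
δS = √(825) = 28.7
S = 417.9.

417.9 ± 28.7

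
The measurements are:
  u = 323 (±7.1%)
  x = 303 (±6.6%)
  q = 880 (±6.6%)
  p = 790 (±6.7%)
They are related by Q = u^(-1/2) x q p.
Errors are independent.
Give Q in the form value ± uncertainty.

Products/powers → add relative errors in quadrature, weighted by exponent:
  (−½·δu/u)² = (-0.5×0.0710)² = 0.00126;  (1·δx/x)² = (1×0.0660)² = 0.00436;  (1·δq/q)² = (1×0.0660)² = 0.00436;  (1·δp/p)² = (1×0.0670)² = 0.00449
δQ/Q = √(0.0145) = 0.120
Q = 1.17e+07, so δQ = 0.120 × 1.17e+07 = 1.41e+06.

(1.17 ± 0.141) × 10^7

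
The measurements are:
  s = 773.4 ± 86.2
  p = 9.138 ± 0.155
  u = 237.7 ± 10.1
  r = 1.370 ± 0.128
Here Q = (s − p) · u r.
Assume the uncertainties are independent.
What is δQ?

38000

Let w = s − p = 764.3. δw = √(δs² + δp²) = √(7430 + 0.0240) = 86.2, so δw/w = 0.113.
Q is then a monomial in w, u, r:
δQ/Q = √((δw/w)² + (1·δu/u)² + (1·δr/r)²) = √(0.0127 + 0.00181 + 0.00873) = 0.152
Q = 248900, so δQ = 0.152 × 248900 = 38000.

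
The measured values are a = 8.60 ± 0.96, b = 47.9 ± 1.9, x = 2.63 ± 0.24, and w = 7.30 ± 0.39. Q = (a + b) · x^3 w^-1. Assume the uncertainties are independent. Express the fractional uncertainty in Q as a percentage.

Let u = a + b = 56.5. δu = √(δa² + δb²) = √(0.922 + 3.61) = 2.13, so δu/u = 0.0377.
Q is then a monomial in u, x, w:
δQ/Q = √((δu/u)² + (3·δx/x)² + (-1·δw/w)²) = √(0.00142 + 0.0749 + 0.00285) = 0.281

28.1%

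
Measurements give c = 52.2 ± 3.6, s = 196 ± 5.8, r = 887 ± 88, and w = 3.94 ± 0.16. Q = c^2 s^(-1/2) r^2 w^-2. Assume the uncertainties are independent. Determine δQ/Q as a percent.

Each factor contributes (exponent × relative error)² to (δQ/Q)²:
  (2·δc/c)² = (2×0.0690)² = 0.0190;  (−½·δs/s)² = (-0.5×0.0296)² = 0.000219;  (2·δr/r)² = (2×0.0992)² = 0.0394;  (-2·δw/w)² = (-2×0.0406)² = 0.00660
δQ/Q = √(0.0652) = 0.255

25.5%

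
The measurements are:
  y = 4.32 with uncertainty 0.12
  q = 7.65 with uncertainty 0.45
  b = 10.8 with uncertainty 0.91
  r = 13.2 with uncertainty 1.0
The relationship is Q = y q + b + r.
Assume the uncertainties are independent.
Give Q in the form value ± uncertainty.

Let p = y·q = 33.0. δp/p = √((1·δy/y)² + (1·δq/q)²) = √(0.000772 + 0.00346) = 0.0651, so δp = 2.15.
Q = p + b + r: δQ = √(δp² + δb² + δr²) = √(4.62 + 0.828 + 1.00) = 2.54
Q = 57.0.

57.0 ± 2.54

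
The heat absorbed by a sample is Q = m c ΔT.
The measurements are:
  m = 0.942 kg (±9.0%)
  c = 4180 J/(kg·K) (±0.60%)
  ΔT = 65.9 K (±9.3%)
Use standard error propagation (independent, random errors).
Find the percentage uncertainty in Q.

13.0%

For a monomial Q ∝ m, c, ΔT, fractional errors add in quadrature:
  (1·δm/m)² = (1×0.0900)² = 0.00810;  (1·δc/c)² = (1×0.00600)² = 3.6e-05;  (1·δΔT/ΔT)² = (1×0.0930)² = 0.00865
δQ/Q = √(0.0168) = 0.130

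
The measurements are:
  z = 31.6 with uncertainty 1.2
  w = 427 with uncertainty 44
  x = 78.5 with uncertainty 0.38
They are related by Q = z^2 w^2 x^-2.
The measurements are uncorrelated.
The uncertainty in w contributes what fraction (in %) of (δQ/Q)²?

(δQ/Q)² = (2·δz/z)² + (2·δw/w)² + (-2·δx/x)²
  z term: (2×0.0380)² = 0.00577
  w term: (2×0.103)² = 0.0425
  x term: (-2×0.00484)² = 9.37e-05
Total = 0.0483. Share from w = 0.0425/0.0483 = 0.879.

87.9%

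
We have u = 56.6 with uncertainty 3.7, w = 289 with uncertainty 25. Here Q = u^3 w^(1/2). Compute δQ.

6.19e+05

For a monomial Q ∝ u^3, w^(1/2), fractional errors add in quadrature:
  (3·δu/u)² = (3×0.0654)² = 0.0385;  (½·δw/w)² = (0.5×0.0865)² = 0.00187
δQ/Q = √(0.0403) = 0.201
Q = 3.08e+06, so δQ = 0.201 × 3.08e+06 = 6.19e+05.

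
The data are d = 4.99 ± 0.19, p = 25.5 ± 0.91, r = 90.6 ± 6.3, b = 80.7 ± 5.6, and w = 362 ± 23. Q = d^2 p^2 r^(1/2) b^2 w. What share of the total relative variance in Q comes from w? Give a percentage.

(δQ/Q)² = (2·δd/d)² + (2·δp/p)² + (½·δr/r)² + (2·δb/b)² + (1·δw/w)²
  d term: (2×0.0381)² = 0.00580
  p term: (2×0.0357)² = 0.00509
  r term: (0.5×0.0695)² = 0.00121
  b term: (2×0.0694)² = 0.0193
  w term: (1×0.0635)² = 0.00404
Total = 0.0354. Share from w = 0.00404/0.0354 = 0.114.

11.4%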